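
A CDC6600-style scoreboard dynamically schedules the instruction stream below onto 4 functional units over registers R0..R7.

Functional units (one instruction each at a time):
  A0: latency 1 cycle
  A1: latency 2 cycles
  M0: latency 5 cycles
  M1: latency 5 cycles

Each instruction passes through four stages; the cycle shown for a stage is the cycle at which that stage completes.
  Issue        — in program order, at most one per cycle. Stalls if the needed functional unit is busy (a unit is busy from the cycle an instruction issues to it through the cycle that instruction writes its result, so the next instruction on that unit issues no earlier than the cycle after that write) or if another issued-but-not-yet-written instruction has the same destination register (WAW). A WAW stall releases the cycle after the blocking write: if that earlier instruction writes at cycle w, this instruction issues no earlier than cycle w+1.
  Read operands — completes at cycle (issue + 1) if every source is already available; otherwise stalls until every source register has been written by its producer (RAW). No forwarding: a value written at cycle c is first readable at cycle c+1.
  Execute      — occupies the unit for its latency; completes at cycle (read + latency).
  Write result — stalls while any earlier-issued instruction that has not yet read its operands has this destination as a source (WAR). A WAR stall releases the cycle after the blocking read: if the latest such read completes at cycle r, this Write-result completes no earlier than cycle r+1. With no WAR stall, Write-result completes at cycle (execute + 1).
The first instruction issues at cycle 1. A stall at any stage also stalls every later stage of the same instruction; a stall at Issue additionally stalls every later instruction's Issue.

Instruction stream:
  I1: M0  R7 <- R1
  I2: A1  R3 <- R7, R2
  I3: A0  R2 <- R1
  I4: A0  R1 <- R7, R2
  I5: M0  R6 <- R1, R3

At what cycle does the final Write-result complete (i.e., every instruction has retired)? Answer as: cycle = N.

cycle = 21

  I1 | 1 | 2 | 7 | 8
  I2 | 2 | 9 | 11 | 12   RAW R7: wait I1 write@8
  I3 | 3 | 4 | 5 | 10   WAR R2: wait I2 read@9
  I4 | 11 | 12 | 13 | 14   struct: A0 busy until I3 writes@10
  I5 | 12 | 15 | 20 | 21   RAW R1: wait I4 write@14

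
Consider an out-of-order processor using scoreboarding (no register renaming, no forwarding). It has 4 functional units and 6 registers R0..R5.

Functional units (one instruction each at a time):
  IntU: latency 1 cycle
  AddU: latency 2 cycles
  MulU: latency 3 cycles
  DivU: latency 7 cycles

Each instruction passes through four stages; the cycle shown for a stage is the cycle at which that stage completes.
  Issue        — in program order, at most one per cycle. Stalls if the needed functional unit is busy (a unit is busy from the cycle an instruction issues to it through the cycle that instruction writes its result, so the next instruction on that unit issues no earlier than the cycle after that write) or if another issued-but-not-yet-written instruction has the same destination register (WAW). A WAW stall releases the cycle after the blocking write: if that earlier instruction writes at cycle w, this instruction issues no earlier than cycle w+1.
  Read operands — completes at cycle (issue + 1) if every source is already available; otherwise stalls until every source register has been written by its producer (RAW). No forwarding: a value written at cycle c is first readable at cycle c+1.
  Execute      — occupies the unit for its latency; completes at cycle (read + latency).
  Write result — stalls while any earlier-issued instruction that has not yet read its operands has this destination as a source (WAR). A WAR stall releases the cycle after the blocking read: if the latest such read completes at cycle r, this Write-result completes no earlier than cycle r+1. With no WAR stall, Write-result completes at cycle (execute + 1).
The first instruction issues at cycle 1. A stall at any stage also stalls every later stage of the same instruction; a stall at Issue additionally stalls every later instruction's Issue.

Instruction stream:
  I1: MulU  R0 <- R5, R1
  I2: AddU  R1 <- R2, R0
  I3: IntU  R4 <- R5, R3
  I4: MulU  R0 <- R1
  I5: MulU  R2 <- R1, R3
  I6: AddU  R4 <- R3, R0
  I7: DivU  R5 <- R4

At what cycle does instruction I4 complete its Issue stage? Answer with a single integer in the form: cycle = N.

cycle = 7

  I1 | 1 | 2 | 5 | 6
  I2 | 2 | 7 | 9 | 10   RAW R0: wait I1 write@6
  I3 | 3 | 4 | 5 | 6
  I4 | 7 | 11 | 14 | 15   struct: MulU busy until I1 writes@6 · RAW R1: wait I2 write@10
  I5 | 16 | 17 | 20 | 21   struct: MulU busy until I4 writes@15
  I6 | 17 | 18 | 20 | 21
  I7 | 18 | 22 | 29 | 30   RAW R4: wait I6 write@21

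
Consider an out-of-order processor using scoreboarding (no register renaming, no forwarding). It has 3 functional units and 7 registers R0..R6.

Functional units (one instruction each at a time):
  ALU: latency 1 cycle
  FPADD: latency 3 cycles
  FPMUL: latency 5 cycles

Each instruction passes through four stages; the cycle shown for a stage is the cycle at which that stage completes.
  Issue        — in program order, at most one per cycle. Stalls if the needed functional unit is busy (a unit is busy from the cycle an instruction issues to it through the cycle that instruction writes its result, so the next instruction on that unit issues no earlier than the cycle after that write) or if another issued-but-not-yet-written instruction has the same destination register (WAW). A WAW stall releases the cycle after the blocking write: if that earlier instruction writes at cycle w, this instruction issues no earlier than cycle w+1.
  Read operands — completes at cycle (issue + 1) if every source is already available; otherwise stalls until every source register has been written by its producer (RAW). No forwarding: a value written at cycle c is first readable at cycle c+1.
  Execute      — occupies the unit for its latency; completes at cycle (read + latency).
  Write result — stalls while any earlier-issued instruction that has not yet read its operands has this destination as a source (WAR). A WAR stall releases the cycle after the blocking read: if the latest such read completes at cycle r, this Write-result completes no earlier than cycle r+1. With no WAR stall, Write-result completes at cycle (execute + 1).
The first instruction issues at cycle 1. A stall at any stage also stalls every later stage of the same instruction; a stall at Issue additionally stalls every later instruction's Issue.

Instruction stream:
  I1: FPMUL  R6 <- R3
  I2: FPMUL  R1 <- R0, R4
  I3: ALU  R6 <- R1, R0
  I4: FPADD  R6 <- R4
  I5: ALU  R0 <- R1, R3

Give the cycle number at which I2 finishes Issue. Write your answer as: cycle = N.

cycle = 9

[I1] 1/2/7/8
[I2] 9/10/15/16  (struct: FPMUL busy until I1 writes@8)
[I3] 10/17/18/19  (RAW R1: wait I2 write@16)
[I4] 20/21/24/25  (WAW R6: wait I3 write@19)
[I5] 21/22/23/24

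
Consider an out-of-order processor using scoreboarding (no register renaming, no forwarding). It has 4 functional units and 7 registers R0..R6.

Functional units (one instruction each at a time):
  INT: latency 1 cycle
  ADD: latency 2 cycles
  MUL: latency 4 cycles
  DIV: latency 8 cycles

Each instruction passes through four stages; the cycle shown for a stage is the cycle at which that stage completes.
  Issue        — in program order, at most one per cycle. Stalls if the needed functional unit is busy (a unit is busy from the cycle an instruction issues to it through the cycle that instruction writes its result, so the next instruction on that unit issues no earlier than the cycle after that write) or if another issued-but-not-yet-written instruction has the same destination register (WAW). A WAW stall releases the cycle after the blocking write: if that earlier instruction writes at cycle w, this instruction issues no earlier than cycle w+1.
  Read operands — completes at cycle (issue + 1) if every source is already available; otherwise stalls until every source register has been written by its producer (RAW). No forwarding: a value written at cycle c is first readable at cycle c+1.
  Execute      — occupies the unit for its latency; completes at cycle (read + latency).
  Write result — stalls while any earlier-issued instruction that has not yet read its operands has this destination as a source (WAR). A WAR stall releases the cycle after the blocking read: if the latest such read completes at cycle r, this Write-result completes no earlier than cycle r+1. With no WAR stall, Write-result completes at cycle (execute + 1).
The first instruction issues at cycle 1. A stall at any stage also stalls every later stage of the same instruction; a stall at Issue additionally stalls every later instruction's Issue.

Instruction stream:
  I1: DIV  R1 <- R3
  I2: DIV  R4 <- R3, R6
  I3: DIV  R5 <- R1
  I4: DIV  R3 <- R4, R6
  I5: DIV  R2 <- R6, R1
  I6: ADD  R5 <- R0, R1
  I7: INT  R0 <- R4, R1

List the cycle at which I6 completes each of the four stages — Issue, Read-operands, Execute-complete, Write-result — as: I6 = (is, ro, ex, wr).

I6 = (46, 47, 49, 50)

c1: I1 dispatched to DIV
c2: I1 operands ready
c10: I1 complete
c11: R1←I1
c12: I2 dispatched to DIV
c13: I2 operands ready
c21: I2 complete
c22: R4←I2
c23: I3 dispatched to DIV
c24: I3 operands ready
c32: I3 complete
c33: R5←I3
c34: I4 dispatched to DIV
c35: I4 operands ready
c43: I4 complete
c44: R3←I4
c45: I5 dispatched to DIV
c46: I5 operands ready | I6 dispatched to ADD
c47: I6 operands ready | I7 dispatched to INT
c48: I7 operands ready
c49: I6 complete | I7 complete
c50: R5←I6 | R0←I7
c54: I5 complete
c55: R2←I5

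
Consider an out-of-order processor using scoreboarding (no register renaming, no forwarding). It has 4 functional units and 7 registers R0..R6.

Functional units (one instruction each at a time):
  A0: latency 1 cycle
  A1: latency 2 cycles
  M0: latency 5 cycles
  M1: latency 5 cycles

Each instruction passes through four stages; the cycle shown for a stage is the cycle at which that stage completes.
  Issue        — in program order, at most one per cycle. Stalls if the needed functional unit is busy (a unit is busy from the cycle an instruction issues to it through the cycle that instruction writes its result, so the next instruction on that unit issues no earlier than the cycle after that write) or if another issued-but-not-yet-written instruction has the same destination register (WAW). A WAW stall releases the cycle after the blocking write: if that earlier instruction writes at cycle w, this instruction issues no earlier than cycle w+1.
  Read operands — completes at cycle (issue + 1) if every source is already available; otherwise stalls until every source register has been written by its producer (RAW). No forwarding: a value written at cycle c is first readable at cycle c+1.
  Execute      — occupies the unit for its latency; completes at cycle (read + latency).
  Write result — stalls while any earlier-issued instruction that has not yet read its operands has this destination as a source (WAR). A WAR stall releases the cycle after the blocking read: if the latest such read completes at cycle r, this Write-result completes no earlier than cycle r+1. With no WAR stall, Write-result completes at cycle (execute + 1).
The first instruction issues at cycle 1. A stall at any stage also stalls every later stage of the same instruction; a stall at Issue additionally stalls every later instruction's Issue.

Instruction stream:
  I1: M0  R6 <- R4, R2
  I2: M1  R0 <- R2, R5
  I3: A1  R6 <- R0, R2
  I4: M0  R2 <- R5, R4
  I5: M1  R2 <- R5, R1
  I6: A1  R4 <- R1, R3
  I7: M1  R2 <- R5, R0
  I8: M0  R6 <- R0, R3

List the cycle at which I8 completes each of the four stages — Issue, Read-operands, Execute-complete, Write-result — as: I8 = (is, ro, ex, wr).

t=1  issue I1 (M0)
t=2  I1 read-ops | issue I2 (M1)
t=3  I2 read-ops
t=7  I1 finished on M0
t=8  I1→R6 | I2 finished on M1
t=9  I2→R0 | issue I3 (A1)
t=10  I3 read-ops | issue I4 (M0)
t=11  I4 read-ops
t=12  I3 finished on A1
t=13  I3→R6
t=16  I4 finished on M0
t=17  I4→R2
t=18  issue I5 (M1)
t=19  I5 read-ops | issue I6 (A1)
t=20  I6 read-ops
t=22  I6 finished on A1
t=23  I6→R4
t=24  I5 finished on M1
t=25  I5→R2
t=26  issue I7 (M1)
t=27  I7 read-ops | issue I8 (M0)
t=28  I8 read-ops
t=32  I7 finished on M1
t=33  I7→R2 | I8 finished on M0
t=34  I8→R6

I8 = (27, 28, 33, 34)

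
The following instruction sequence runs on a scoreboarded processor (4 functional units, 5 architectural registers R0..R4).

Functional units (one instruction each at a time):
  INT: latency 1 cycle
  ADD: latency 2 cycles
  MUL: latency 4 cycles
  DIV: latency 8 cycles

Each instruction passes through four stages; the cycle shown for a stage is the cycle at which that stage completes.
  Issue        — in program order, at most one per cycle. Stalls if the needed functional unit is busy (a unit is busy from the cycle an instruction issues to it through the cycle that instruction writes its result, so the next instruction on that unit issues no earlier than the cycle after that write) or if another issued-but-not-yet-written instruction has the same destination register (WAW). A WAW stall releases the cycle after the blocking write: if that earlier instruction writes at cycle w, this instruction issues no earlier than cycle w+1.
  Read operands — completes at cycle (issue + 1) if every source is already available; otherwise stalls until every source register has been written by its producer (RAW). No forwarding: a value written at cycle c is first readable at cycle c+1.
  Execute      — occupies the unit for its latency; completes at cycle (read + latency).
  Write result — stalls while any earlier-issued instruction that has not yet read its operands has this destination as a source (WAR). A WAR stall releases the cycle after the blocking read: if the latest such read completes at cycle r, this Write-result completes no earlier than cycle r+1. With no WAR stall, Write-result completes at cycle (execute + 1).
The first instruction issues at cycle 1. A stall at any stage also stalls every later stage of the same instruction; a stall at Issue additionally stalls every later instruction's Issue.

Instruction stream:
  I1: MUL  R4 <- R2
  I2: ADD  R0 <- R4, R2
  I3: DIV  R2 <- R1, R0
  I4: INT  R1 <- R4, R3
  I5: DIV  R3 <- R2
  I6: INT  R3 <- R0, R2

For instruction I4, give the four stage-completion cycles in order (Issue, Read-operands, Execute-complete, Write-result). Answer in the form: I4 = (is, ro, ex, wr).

I4 = (4, 8, 9, 13)

1) issue 1, read 2, done 6, write 7
2) issue 2, read 8, done 10, write 11  <RAW R4: wait I1 write@7>
3) issue 3, read 12, done 20, write 21  <RAW R0: wait I2 write@11>
4) issue 4, read 8, done 9, write 13  <RAW R4: wait I1 write@7 / WAR R1: wait I3 read@12>
5) issue 22, read 23, done 31, write 32  <struct: DIV busy until I3 writes@21>
6) issue 33, read 34, done 35, write 36  <WAW R3: wait I5 write@32>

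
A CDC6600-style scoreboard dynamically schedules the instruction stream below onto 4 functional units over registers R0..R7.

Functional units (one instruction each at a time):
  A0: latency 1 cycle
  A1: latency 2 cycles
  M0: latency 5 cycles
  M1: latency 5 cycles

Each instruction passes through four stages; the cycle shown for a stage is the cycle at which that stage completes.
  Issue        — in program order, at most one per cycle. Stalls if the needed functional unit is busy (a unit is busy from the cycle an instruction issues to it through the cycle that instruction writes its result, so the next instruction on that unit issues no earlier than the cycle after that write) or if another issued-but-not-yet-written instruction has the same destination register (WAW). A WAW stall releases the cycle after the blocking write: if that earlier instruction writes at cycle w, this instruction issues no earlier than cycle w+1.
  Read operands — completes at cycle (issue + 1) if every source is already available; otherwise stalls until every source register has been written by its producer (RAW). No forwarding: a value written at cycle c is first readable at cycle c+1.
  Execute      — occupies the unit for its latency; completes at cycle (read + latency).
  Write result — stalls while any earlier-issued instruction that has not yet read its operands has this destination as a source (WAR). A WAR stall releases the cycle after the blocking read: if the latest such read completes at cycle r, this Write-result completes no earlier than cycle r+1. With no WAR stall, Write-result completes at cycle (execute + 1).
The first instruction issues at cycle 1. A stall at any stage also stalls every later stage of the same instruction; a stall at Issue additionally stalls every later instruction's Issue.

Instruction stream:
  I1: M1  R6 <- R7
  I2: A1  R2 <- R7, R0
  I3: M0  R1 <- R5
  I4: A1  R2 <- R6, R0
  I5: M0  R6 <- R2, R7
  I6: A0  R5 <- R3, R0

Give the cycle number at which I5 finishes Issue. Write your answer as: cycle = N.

cycle = 11

1) issue 1, read 2, done 7, write 8
2) issue 2, read 3, done 5, write 6
3) issue 3, read 4, done 9, write 10
4) issue 7, read 9, done 11, write 12  <struct: A1 busy until I2 writes@6 / RAW R6: wait I1 write@8>
5) issue 11, read 13, done 18, write 19  <struct: M0 busy until I3 writes@10 / RAW R2: wait I4 write@12>
6) issue 12, read 13, done 14, write 15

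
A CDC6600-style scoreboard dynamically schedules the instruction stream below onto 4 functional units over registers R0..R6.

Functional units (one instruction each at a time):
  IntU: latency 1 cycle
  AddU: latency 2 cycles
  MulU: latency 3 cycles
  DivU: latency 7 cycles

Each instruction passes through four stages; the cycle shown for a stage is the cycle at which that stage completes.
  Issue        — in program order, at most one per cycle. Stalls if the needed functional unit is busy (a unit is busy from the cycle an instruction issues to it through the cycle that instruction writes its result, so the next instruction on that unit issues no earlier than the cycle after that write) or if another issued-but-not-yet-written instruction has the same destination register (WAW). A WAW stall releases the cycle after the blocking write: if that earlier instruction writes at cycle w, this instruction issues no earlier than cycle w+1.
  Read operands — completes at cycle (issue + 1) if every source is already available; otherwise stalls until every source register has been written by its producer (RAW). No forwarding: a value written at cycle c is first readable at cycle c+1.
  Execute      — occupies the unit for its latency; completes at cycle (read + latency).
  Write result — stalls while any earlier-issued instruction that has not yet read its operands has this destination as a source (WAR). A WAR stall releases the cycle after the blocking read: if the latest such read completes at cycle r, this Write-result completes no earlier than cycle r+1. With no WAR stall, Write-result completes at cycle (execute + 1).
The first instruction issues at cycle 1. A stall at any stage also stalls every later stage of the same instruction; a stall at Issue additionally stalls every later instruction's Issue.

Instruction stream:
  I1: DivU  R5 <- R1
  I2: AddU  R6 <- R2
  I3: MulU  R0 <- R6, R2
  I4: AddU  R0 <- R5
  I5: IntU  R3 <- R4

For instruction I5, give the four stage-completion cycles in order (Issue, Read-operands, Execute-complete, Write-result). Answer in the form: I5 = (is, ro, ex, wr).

cycle 1: I1→DivU
cycle 2: I1 RO · I2→AddU
cycle 3: I2 RO · I3→MulU
cycle 5: I2 EX
cycle 6: I2 WR R6
cycle 7: I3 RO
cycle 9: I1 EX
cycle 10: I1 WR R5 · I3 EX
cycle 11: I3 WR R0
cycle 12: I4→AddU
cycle 13: I4 RO · I5→IntU
cycle 14: I5 RO
cycle 15: I4 EX · I5 EX
cycle 16: I4 WR R0 · I5 WR R3

I5 = (13, 14, 15, 16)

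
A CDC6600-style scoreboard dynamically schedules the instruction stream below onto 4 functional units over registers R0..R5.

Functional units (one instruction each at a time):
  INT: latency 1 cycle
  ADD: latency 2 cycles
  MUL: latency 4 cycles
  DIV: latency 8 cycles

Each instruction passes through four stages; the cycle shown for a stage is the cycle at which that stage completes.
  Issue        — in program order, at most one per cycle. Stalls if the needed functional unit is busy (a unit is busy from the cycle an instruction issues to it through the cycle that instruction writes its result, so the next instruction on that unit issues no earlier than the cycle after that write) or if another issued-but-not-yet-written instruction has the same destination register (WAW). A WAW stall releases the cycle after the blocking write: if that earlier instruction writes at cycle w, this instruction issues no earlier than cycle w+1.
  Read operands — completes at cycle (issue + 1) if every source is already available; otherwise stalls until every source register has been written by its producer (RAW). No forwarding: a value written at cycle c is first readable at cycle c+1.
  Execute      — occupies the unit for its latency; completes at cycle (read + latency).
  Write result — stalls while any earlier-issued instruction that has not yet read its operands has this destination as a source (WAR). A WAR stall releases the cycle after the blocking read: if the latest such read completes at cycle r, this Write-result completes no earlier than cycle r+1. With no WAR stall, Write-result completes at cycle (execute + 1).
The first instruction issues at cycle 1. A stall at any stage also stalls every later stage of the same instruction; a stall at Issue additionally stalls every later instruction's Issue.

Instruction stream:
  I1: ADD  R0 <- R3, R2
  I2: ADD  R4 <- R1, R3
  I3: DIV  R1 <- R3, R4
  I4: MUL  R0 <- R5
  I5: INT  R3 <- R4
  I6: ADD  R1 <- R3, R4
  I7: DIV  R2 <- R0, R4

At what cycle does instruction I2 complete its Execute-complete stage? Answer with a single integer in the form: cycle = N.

cycle = 9

  I1 | 1 | 2 | 4 | 5
  I2 | 6 | 7 | 9 | 10   struct: ADD busy until I1 writes@5
  I3 | 7 | 11 | 19 | 20   RAW R4: wait I2 write@10
  I4 | 8 | 9 | 13 | 14
  I5 | 9 | 11 | 12 | 13   RAW R4: wait I2 write@10
  I6 | 21 | 22 | 24 | 25   WAW R1: wait I3 write@20
  I7 | 22 | 23 | 31 | 32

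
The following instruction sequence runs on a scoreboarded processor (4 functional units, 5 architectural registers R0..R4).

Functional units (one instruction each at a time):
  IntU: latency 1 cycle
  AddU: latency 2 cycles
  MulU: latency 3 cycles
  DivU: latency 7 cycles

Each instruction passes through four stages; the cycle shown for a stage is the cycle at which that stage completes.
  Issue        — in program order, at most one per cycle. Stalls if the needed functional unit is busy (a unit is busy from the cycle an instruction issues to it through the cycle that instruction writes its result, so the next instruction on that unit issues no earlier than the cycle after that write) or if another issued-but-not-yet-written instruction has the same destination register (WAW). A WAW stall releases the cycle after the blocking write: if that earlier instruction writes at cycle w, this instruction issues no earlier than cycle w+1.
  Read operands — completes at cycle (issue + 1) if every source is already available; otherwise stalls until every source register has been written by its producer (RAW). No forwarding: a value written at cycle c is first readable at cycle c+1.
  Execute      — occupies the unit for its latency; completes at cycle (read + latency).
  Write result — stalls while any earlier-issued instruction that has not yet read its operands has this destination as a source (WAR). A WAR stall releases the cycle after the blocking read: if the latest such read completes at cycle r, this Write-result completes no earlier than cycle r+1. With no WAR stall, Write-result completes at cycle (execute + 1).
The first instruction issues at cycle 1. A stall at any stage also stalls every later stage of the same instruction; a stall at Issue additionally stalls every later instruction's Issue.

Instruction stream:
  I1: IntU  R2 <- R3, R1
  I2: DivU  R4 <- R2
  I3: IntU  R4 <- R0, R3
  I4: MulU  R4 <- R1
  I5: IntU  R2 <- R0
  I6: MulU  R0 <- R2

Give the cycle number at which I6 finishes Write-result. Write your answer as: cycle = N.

  I1 | 1 | 2 | 3 | 4
  I2 | 2 | 5 | 12 | 13   RAW R2: wait I1 write@4
  I3 | 14 | 15 | 16 | 17   WAW R4: wait I2 write@13
  I4 | 18 | 19 | 22 | 23   WAW R4: wait I3 write@17
  I5 | 19 | 20 | 21 | 22
  I6 | 24 | 25 | 28 | 29   struct: MulU busy until I4 writes@23

cycle = 29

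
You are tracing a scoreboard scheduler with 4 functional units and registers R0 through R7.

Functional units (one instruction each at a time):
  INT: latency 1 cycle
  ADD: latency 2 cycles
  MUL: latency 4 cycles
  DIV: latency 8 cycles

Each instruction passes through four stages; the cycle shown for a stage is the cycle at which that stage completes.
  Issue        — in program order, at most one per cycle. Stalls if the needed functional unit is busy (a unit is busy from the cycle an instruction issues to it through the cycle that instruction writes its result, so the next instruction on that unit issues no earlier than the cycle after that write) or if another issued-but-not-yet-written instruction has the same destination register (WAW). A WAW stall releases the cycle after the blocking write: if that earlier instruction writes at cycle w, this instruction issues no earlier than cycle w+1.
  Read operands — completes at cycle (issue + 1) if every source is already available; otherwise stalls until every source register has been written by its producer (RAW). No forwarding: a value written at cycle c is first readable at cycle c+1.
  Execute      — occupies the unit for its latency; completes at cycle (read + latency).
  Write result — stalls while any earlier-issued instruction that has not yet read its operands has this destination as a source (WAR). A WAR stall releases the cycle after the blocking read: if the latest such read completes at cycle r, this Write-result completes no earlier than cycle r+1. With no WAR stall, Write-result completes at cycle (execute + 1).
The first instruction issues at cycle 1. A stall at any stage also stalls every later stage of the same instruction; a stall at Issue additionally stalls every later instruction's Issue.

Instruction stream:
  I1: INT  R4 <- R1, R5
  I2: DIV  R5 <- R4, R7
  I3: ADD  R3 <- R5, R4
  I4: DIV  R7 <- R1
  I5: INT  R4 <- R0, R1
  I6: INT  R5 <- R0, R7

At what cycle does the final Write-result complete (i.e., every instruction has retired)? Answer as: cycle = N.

[1] I1 issues→INT
[2] I1 reads, I2 issues→DIV
[3] I1 exec-done, I3 issues→ADD
[4] I1 writes R4
[5] I2 reads
[13] I2 exec-done
[14] I2 writes R5
[15] I3 reads, I4 issues→DIV
[16] I4 reads, I5 issues→INT
[17] I3 exec-done, I5 reads
[18] I3 writes R3, I5 exec-done
[19] I5 writes R4
[20] I6 issues→INT
[24] I4 exec-done
[25] I4 writes R7
[26] I6 reads
[27] I6 exec-done
[28] I6 writes R5

cycle = 28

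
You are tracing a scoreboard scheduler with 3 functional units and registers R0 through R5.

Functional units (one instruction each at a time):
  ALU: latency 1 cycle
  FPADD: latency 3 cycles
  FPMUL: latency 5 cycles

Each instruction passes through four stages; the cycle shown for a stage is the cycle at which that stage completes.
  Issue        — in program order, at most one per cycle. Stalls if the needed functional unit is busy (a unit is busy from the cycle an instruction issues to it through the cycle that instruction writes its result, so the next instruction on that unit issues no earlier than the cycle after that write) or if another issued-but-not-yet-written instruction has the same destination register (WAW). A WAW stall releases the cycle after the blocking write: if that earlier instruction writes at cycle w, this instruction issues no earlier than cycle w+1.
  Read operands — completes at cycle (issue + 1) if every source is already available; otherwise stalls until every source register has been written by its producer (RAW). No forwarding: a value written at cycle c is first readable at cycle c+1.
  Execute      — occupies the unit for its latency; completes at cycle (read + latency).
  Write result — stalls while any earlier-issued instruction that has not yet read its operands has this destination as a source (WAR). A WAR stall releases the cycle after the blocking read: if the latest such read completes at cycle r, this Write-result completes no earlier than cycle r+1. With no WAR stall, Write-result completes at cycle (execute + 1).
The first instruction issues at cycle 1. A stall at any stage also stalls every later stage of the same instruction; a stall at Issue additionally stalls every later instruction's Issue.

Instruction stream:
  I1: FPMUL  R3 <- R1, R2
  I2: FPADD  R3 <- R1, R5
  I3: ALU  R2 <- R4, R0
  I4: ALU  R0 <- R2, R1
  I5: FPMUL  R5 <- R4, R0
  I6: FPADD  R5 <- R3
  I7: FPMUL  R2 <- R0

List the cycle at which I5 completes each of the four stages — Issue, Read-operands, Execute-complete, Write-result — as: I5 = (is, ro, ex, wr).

I5 = (15, 18, 23, 24)

1) issue 1, read 2, done 7, write 8
2) issue 9, read 10, done 13, write 14  <WAW R3: wait I1 write@8>
3) issue 10, read 11, done 12, write 13
4) issue 14, read 15, done 16, write 17  <struct: ALU busy until I3 writes@13>
5) issue 15, read 18, done 23, write 24  <RAW R0: wait I4 write@17>
6) issue 25, read 26, done 29, write 30  <WAW R5: wait I5 write@24>
7) issue 26, read 27, done 32, write 33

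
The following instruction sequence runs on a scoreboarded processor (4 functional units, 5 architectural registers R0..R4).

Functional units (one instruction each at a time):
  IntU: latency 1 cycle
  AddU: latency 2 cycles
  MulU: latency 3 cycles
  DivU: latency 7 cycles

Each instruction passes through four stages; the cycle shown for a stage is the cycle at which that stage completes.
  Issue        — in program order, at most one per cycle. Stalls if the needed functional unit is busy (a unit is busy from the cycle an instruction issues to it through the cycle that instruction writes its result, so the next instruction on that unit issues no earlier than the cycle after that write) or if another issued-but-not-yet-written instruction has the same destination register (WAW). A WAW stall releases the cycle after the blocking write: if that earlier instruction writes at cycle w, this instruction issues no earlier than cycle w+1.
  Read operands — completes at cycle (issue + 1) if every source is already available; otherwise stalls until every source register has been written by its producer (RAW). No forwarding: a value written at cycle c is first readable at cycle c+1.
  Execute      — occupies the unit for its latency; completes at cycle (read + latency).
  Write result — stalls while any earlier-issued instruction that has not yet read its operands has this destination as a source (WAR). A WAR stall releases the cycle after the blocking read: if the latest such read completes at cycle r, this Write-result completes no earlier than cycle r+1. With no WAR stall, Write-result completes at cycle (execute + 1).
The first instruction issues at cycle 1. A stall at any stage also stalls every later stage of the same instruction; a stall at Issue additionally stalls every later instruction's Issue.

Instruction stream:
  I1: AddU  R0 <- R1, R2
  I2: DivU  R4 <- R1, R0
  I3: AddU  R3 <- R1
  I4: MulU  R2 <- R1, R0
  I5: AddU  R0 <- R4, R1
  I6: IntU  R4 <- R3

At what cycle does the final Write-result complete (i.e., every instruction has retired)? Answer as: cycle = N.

cycle 1: I1→AddU
cycle 2: I1 RO; I2→DivU
cycle 4: I1 EX
cycle 5: I1 WR R0
cycle 6: I2 RO; I3→AddU
cycle 7: I3 RO; I4→MulU
cycle 8: I4 RO
cycle 9: I3 EX
cycle 10: I3 WR R3
cycle 11: I4 EX; I5→AddU
cycle 12: I4 WR R2
cycle 13: I2 EX
cycle 14: I2 WR R4
cycle 15: I5 RO; I6→IntU
cycle 16: I6 RO
cycle 17: I5 EX; I6 EX
cycle 18: I5 WR R0; I6 WR R4

cycle = 18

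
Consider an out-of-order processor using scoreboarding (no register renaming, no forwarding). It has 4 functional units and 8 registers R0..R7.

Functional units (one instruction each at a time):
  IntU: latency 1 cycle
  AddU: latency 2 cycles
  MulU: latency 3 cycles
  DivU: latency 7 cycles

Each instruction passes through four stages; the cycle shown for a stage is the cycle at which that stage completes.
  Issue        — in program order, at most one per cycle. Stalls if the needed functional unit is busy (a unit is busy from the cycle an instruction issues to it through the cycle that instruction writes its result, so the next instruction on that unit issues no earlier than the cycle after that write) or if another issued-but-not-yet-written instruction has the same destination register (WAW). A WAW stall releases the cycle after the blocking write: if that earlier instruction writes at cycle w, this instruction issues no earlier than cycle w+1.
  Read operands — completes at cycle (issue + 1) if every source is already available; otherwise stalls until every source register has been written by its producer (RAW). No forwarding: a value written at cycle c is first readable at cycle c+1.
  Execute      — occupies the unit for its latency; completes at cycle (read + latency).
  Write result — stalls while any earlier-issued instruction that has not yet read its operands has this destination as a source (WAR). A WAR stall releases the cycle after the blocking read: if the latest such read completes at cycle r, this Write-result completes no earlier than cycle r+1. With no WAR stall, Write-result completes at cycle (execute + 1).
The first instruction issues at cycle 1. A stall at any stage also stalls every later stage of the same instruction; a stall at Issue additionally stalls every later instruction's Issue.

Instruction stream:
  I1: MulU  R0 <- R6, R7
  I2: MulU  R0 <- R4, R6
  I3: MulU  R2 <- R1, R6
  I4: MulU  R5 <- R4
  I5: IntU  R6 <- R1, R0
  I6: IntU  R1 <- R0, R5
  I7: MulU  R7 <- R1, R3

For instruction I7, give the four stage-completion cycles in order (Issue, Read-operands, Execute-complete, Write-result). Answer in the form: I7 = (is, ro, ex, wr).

I7 = (25, 28, 31, 32)

[1] I1 issues→MulU
[2] I1 reads
[5] I1 exec-done
[6] I1 writes R0
[7] I2 issues→MulU
[8] I2 reads
[11] I2 exec-done
[12] I2 writes R0
[13] I3 issues→MulU
[14] I3 reads
[17] I3 exec-done
[18] I3 writes R2
[19] I4 issues→MulU
[20] I4 reads | I5 issues→IntU
[21] I5 reads
[22] I5 exec-done
[23] I4 exec-done | I5 writes R6
[24] I4 writes R5 | I6 issues→IntU
[25] I6 reads | I7 issues→MulU
[26] I6 exec-done
[27] I6 writes R1
[28] I7 reads
[31] I7 exec-done
[32] I7 writes R7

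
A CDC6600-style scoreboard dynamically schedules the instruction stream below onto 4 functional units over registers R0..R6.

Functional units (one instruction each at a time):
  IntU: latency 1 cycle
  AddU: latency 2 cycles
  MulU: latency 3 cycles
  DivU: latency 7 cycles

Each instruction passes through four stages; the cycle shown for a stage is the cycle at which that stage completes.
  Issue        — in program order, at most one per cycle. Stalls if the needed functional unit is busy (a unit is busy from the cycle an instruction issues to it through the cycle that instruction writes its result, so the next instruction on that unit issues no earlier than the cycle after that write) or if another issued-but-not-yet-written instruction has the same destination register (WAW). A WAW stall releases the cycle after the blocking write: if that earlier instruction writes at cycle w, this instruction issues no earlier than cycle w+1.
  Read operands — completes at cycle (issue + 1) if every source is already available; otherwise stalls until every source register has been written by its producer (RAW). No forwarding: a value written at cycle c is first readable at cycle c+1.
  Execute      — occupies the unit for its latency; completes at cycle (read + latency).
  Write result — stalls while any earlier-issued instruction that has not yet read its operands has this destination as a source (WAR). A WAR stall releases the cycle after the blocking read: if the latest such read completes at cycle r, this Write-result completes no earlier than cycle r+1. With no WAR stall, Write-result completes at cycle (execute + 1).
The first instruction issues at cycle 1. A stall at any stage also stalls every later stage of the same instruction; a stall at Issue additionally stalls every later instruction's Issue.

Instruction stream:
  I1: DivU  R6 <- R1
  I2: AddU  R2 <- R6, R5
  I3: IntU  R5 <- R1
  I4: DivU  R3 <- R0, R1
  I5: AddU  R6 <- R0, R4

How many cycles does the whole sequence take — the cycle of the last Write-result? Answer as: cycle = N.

[1] I1→DivU
[2] I1 RO; I2→AddU
[3] I3→IntU
[4] I3 RO
[5] I3 EX
[9] I1 EX
[10] I1 WR R6
[11] I2 RO; I4→DivU
[12] I3 WR R5; I4 RO
[13] I2 EX
[14] I2 WR R2
[15] I5→AddU
[16] I5 RO
[18] I5 EX
[19] I4 EX; I5 WR R6
[20] I4 WR R3

cycle = 20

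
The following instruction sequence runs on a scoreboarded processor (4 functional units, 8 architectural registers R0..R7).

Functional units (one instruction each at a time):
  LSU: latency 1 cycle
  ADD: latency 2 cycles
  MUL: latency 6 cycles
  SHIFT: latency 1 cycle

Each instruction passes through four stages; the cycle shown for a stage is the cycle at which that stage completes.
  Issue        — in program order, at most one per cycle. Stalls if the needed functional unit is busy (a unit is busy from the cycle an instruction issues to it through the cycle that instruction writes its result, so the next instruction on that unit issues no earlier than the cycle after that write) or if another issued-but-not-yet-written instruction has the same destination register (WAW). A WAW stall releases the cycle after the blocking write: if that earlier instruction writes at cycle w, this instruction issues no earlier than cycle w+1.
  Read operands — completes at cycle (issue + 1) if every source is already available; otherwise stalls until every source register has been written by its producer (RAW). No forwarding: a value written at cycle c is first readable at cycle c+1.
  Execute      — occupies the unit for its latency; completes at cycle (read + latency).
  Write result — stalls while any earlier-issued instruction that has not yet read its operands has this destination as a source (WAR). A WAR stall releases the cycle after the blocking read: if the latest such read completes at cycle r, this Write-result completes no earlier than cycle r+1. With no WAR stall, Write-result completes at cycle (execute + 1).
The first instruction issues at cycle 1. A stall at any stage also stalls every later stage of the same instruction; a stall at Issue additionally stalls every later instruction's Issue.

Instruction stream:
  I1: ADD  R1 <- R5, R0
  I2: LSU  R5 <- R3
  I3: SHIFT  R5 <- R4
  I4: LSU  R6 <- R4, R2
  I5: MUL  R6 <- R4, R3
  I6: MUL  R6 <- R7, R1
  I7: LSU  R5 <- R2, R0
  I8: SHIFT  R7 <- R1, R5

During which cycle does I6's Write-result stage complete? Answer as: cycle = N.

I1: IS=1 RO=2 EX=4 WR=5
I2: IS=2 RO=3 EX=4 WR=5
I3: IS=6 RO=7 EX=8 WR=9  [WAW R5: wait I2 write@5]
I4: IS=7 RO=8 EX=9 WR=10
I5: IS=11 RO=12 EX=18 WR=19  [WAW R6: wait I4 write@10]
I6: IS=20 RO=21 EX=27 WR=28  [struct: MUL busy until I5 writes@19]
I7: IS=21 RO=22 EX=23 WR=24
I8: IS=22 RO=25 EX=26 WR=27  [RAW R5: wait I7 write@24]

cycle = 28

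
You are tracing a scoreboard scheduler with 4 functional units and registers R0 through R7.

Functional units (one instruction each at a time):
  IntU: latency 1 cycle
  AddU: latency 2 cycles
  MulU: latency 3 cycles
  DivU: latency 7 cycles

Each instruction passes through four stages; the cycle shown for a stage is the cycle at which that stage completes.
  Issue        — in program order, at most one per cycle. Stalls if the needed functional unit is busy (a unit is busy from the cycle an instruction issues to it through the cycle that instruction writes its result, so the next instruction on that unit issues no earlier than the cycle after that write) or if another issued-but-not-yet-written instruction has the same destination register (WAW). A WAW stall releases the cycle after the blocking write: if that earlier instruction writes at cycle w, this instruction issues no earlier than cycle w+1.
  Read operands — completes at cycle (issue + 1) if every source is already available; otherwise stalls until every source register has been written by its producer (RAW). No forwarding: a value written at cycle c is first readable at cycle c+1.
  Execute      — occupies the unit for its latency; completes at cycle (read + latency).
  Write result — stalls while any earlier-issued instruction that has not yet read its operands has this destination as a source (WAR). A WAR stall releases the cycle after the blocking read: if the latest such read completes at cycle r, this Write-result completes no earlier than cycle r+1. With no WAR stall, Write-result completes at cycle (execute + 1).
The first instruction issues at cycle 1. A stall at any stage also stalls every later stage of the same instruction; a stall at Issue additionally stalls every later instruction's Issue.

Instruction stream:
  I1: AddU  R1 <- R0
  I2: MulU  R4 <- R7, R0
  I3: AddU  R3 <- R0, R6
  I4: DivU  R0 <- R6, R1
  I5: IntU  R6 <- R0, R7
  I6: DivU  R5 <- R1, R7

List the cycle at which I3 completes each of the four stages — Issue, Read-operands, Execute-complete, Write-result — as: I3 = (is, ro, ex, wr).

I1: IS=1 RO=2 EX=4 WR=5
I2: IS=2 RO=3 EX=6 WR=7
I3: IS=6 RO=7 EX=9 WR=10  [struct: AddU busy until I1 writes@5]
I4: IS=7 RO=8 EX=15 WR=16
I5: IS=8 RO=17 EX=18 WR=19  [RAW R0: wait I4 write@16]
I6: IS=17 RO=18 EX=25 WR=26  [struct: DivU busy until I4 writes@16]

I3 = (6, 7, 9, 10)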